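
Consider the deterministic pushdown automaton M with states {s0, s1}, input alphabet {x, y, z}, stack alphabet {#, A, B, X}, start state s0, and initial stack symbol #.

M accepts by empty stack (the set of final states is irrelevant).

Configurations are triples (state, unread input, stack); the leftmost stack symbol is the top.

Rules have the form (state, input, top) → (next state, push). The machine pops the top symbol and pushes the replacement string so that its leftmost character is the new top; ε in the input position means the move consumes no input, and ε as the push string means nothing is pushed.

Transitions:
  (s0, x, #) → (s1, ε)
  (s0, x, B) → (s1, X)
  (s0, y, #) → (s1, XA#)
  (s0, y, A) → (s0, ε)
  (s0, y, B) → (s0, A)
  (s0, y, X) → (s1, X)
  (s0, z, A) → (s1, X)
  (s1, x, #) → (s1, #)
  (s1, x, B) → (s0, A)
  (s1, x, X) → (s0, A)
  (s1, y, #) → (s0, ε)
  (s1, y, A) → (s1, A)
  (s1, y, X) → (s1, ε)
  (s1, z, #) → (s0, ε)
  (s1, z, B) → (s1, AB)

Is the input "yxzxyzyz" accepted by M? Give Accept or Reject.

(s0, yxzxyzyz, #) ⊢ (s1, xzxyzyz, XA#) ⊢ (s0, zxyzyz, AA#) ⊢ (s1, xyzyz, XA#) ⊢ (s0, yzyz, AA#) ⊢ (s0, zyz, A#) ⊢ (s1, yz, X#) ⊢ (s1, z, #) ⊢ (s0, ε, ε)
All input consumed and the stack is empty.

Accept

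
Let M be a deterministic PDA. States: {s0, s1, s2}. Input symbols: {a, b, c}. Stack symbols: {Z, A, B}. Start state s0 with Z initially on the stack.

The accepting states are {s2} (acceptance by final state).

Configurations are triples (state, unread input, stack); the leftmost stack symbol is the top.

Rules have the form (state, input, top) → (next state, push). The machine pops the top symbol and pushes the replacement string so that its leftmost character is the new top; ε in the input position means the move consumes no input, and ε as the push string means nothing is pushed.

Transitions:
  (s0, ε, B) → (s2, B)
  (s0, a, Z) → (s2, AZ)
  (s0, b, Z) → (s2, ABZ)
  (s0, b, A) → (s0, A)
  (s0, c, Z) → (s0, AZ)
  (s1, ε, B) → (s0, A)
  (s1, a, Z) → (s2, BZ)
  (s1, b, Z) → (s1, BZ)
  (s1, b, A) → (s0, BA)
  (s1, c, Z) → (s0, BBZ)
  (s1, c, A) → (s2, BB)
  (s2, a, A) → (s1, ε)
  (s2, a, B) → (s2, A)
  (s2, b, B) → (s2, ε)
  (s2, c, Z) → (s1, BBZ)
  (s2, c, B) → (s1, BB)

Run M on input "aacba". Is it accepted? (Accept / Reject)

(s0, aacba, Z) ⊢ (s2, acba, AZ) ⊢ (s1, cba, Z) ⊢ (s0, ba, BBZ) ⊢ (s2, ba, BBZ) ⊢ (s2, a, BZ) ⊢ (s2, ε, AZ)
All input consumed; state s2 ∈ F.

Accept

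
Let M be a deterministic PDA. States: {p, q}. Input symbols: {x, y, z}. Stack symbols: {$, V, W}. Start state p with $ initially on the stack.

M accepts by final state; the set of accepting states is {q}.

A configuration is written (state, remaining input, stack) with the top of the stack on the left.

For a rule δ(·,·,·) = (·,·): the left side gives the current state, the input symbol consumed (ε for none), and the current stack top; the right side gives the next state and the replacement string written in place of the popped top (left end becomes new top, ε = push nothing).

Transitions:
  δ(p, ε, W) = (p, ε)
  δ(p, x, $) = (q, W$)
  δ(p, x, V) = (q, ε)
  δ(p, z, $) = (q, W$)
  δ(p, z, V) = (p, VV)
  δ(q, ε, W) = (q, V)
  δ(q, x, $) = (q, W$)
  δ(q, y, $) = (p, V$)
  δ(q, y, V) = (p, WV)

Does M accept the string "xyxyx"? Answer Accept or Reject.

(p, xyxyx, $)
  read x, top $: go to q, push W$ → (q, yxyx, W$)
  ε-move, top W: go to q, push V → (q, yxyx, V$)
  read y, top V: go to p, push WV → (p, xyx, WV$)
  ε-move, top W: go to p, push ε → (p, xyx, V$)
  read x, top V: go to q, push ε → (q, yx, $)
  read y, top $: go to p, push V$ → (p, x, V$)
  read x, top V: go to q, push ε → (q, ε, $)
All input consumed; state q ∈ F.

Accept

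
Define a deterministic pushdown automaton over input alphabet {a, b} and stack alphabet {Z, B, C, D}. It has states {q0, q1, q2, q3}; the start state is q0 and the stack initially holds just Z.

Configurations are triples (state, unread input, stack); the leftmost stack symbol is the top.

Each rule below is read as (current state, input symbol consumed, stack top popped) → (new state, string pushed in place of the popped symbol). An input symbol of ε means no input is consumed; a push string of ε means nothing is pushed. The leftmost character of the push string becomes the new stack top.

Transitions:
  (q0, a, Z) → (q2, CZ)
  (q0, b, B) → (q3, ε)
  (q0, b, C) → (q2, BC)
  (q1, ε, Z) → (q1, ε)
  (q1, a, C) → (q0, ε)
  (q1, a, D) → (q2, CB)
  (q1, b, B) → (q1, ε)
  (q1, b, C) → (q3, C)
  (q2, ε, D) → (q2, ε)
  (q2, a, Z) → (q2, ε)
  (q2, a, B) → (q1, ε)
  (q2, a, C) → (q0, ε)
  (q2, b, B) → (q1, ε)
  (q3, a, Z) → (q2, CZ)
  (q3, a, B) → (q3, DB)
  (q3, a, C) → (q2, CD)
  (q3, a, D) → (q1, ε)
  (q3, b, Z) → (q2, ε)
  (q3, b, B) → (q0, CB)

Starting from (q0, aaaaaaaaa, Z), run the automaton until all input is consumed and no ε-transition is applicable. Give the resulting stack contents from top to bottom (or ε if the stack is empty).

CZ

(q0, aaaaaaaaa, Z)
  read a, top Z: go to q2, push CZ → (q2, aaaaaaaa, CZ)
  read a, top C: go to q0, push ε → (q0, aaaaaaa, Z)
  read a, top Z: go to q2, push CZ → (q2, aaaaaa, CZ)
  read a, top C: go to q0, push ε → (q0, aaaaa, Z)
  read a, top Z: go to q2, push CZ → (q2, aaaa, CZ)
  read a, top C: go to q0, push ε → (q0, aaa, Z)
  read a, top Z: go to q2, push CZ → (q2, aa, CZ)
  read a, top C: go to q0, push ε → (q0, a, Z)
  read a, top Z: go to q2, push CZ → (q2, ε, CZ)
All input consumed in state q2 with stack CZ.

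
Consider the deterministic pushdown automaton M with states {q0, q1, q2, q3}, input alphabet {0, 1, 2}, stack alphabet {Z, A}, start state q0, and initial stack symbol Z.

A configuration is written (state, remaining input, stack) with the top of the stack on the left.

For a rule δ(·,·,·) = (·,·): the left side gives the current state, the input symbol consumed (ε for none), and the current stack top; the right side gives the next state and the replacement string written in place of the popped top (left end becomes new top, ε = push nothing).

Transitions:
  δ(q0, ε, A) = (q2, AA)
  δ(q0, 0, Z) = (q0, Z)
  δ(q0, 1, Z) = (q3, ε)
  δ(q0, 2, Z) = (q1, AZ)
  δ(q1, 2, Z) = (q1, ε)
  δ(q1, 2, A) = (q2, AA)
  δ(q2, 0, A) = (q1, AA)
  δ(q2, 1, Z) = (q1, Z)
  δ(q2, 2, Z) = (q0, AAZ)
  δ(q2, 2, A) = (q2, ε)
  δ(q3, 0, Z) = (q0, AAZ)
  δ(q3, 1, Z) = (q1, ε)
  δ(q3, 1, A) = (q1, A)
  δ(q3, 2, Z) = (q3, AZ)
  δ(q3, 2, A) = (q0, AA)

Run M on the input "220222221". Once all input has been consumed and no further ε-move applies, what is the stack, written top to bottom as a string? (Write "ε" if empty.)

Z

(q0, 220222221, Z) ⊢ (q1, 20222221, AZ) ⊢ (q2, 0222221, AAZ) ⊢ (q1, 222221, AAAZ) ⊢ (q2, 22221, AAAAZ) ⊢ (q2, 2221, AAAZ) ⊢ (q2, 221, AAZ) ⊢ (q2, 21, AZ) ⊢ (q2, 1, Z) ⊢ (q1, ε, Z)
All input consumed in state q1 with stack Z.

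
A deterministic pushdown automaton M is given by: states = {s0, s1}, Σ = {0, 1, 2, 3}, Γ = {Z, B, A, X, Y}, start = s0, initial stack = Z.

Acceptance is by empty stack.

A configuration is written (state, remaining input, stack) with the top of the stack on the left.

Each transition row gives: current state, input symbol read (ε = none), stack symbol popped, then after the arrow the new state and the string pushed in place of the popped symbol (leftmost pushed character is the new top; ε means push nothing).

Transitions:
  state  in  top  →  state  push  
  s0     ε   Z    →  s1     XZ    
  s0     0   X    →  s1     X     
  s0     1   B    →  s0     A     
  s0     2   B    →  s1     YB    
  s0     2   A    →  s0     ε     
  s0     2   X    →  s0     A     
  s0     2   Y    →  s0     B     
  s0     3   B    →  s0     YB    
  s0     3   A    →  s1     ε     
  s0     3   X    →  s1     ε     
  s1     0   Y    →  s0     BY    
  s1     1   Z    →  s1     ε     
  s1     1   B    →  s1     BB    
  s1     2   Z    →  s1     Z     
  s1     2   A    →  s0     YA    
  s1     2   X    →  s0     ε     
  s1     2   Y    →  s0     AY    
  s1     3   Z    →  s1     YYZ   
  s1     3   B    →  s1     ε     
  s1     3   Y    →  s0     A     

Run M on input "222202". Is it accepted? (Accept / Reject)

Reject

(s0, 222202, Z) ⊢ (s1, 222202, XZ) ⊢ (s0, 22202, Z) ⊢ (s1, 22202, XZ) ⊢ (s0, 2202, Z) ⊢ (s1, 2202, XZ) ⊢ (s0, 202, Z) ⊢ (s1, 202, XZ) ⊢ (s0, 02, Z) ⊢ (s1, 02, XZ)
No transition applies at (s1, 02, XZ); input not fully consumed.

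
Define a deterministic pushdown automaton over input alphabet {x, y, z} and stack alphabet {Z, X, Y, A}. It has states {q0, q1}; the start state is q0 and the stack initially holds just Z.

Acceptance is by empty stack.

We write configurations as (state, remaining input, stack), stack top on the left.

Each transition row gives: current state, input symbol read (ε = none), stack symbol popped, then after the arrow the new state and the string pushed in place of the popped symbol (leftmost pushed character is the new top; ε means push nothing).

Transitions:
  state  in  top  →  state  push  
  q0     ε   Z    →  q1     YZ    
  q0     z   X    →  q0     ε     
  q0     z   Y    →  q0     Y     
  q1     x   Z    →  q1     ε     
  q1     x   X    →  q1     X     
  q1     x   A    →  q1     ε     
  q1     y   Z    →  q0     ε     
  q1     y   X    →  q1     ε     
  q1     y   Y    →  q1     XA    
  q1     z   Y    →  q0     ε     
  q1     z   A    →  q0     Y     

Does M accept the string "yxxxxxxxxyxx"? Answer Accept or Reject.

(q0, yxxxxxxxxyxx, Z)
  ε-move, top Z: go to q1, push YZ → (q1, yxxxxxxxxyxx, YZ)
  read y, top Y: go to q1, push XA → (q1, xxxxxxxxyxx, XAZ)
  read x, top X: go to q1, push X → (q1, xxxxxxxyxx, XAZ)
  read x, top X: go to q1, push X → (q1, xxxxxxyxx, XAZ)
  read x, top X: go to q1, push X → (q1, xxxxxyxx, XAZ)
  read x, top X: go to q1, push X → (q1, xxxxyxx, XAZ)
  read x, top X: go to q1, push X → (q1, xxxyxx, XAZ)
  read x, top X: go to q1, push X → (q1, xxyxx, XAZ)
  read x, top X: go to q1, push X → (q1, xyxx, XAZ)
  read x, top X: go to q1, push X → (q1, yxx, XAZ)
  read y, top X: go to q1, push ε → (q1, xx, AZ)
  read x, top A: go to q1, push ε → (q1, x, Z)
  read x, top Z: go to q1, push ε → (q1, ε, ε)
All input consumed and the stack is empty.

Accept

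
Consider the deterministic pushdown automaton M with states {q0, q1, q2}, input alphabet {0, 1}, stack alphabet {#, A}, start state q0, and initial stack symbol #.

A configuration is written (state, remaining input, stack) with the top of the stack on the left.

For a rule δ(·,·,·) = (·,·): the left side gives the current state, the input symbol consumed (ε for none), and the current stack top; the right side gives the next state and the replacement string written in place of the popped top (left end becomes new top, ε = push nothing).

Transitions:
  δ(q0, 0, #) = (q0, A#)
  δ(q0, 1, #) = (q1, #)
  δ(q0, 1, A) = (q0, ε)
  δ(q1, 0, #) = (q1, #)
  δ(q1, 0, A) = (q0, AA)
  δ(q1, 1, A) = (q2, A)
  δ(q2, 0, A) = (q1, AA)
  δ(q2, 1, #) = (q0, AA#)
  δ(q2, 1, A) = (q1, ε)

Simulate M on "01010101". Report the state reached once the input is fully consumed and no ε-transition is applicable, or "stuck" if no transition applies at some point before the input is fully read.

(q0, 01010101, #) ⊢ (q0, 1010101, A#) ⊢ (q0, 010101, #) ⊢ (q0, 10101, A#) ⊢ (q0, 0101, #) ⊢ (q0, 101, A#) ⊢ (q0, 01, #) ⊢ (q0, 1, A#) ⊢ (q0, ε, #)
All input consumed; M is in state q0.

q0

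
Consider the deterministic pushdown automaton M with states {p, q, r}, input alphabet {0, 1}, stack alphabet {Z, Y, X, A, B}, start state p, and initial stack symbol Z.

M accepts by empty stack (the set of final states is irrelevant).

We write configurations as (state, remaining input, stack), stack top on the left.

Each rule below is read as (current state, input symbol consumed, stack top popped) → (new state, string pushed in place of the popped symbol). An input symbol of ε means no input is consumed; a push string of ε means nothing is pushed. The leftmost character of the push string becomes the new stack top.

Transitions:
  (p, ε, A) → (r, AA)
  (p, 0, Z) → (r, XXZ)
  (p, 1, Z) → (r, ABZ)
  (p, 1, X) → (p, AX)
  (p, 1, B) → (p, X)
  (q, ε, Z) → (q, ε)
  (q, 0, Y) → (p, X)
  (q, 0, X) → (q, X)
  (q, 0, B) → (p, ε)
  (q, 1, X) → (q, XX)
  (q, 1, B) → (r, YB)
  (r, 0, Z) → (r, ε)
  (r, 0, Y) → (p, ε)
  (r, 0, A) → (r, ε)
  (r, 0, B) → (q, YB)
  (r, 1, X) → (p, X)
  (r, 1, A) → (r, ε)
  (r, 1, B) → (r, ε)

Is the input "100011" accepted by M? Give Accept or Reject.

(p, 100011, Z) ⊢ (r, 00011, ABZ) ⊢ (r, 0011, BZ) ⊢ (q, 011, YBZ) ⊢ (p, 11, XBZ) ⊢ (p, 1, AXBZ) ⊢ (r, 1, AAXBZ) ⊢ (r, ε, AXBZ)
All input consumed; stack is AXBZ, not empty, and no further ε-move applies.

Reject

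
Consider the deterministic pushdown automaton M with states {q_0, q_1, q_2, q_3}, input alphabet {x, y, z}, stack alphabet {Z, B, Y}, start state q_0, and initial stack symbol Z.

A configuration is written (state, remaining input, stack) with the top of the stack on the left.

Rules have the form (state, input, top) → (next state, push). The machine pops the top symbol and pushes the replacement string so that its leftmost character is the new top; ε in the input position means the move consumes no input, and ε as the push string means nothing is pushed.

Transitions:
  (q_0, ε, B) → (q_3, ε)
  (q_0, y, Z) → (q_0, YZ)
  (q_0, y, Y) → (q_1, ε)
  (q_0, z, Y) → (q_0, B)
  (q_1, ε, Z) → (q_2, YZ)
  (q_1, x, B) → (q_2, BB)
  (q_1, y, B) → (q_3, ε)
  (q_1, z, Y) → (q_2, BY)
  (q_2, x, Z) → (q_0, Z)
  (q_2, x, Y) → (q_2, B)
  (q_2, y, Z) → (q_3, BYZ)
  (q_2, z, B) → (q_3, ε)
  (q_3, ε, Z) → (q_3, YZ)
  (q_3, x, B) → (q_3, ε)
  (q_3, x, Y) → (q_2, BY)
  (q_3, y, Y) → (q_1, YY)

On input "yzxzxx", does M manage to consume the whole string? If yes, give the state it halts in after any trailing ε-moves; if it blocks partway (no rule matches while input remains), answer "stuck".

(q_0, yzxzxx, Z)
  read y, top Z: go to q_0, push YZ → (q_0, zxzxx, YZ)
  read z, top Y: go to q_0, push B → (q_0, xzxx, BZ)
  ε-move, top B: go to q_3, push ε → (q_3, xzxx, Z)
  ε-move, top Z: go to q_3, push YZ → (q_3, xzxx, YZ)
  read x, top Y: go to q_2, push BY → (q_2, zxx, BYZ)
  read z, top B: go to q_3, push ε → (q_3, xx, YZ)
  read x, top Y: go to q_2, push BY → (q_2, x, BYZ)
No transition for (q_2, x, top B); M blocks with input x remaining.

stuck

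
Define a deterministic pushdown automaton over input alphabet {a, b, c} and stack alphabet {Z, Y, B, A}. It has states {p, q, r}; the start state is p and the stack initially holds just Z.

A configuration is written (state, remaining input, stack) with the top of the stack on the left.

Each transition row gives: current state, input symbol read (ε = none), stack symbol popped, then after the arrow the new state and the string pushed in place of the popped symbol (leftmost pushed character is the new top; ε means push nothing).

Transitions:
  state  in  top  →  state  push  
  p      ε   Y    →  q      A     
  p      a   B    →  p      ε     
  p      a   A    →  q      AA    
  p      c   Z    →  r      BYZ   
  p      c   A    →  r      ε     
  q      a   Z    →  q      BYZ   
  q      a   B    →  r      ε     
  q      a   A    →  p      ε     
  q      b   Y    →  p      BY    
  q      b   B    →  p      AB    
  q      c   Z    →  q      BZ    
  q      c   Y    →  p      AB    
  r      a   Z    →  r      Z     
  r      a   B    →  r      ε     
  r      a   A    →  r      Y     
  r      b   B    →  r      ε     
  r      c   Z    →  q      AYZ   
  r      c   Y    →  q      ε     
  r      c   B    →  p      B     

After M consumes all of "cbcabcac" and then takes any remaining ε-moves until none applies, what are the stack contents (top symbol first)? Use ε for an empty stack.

(p, cbcabcac, Z)
  read c, top Z: go to r, push BYZ → (r, bcabcac, BYZ)
  read b, top B: go to r, push ε → (r, cabcac, YZ)
  read c, top Y: go to q, push ε → (q, abcac, Z)
  read a, top Z: go to q, push BYZ → (q, bcac, BYZ)
  read b, top B: go to p, push AB → (p, cac, ABYZ)
  read c, top A: go to r, push ε → (r, ac, BYZ)
  read a, top B: go to r, push ε → (r, c, YZ)
  read c, top Y: go to q, push ε → (q, ε, Z)
All input consumed in state q with stack Z.

Z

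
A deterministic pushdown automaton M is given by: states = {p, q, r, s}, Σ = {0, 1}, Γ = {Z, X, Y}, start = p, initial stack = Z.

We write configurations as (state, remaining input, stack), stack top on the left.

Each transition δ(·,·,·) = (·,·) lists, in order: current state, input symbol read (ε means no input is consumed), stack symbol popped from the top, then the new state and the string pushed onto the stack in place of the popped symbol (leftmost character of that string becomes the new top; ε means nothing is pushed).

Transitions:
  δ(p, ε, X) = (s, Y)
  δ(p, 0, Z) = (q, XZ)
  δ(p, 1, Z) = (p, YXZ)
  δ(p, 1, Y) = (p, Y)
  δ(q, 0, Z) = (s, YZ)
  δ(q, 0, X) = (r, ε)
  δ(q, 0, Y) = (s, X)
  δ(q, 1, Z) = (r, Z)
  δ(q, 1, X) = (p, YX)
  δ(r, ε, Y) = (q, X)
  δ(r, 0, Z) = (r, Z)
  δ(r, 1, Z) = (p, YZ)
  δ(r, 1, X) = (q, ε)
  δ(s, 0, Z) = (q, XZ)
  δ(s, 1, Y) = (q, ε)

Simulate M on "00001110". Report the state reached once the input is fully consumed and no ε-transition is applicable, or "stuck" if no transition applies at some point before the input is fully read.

stuck

(p, 00001110, Z)
  read 0, top Z: go to q, push XZ → (q, 0001110, XZ)
  read 0, top X: go to r, push ε → (r, 001110, Z)
  read 0, top Z: go to r, push Z → (r, 01110, Z)
  read 0, top Z: go to r, push Z → (r, 1110, Z)
  read 1, top Z: go to p, push YZ → (p, 110, YZ)
  read 1, top Y: go to p, push Y → (p, 10, YZ)
  read 1, top Y: go to p, push Y → (p, 0, YZ)
No transition for (p, 0, top Y); M blocks with input 0 remaining.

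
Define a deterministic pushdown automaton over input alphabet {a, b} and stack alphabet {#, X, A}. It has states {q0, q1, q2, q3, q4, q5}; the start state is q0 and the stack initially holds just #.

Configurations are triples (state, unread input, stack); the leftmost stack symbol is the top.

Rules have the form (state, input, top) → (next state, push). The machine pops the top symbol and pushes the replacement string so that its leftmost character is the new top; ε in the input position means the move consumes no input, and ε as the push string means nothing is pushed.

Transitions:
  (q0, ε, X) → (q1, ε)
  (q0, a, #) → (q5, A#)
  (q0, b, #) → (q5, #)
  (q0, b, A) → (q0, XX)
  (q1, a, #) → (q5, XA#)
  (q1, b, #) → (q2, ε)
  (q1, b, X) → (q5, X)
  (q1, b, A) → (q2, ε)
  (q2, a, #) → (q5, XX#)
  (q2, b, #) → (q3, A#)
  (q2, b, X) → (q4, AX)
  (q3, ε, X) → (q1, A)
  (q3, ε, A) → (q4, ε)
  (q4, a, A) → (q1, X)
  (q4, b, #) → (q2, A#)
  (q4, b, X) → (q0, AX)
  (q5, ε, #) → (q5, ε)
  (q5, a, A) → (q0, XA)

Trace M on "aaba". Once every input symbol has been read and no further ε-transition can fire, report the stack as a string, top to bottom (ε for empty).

XX#

(q0, aaba, #)
  read a, top #: go to q5, push A# → (q5, aba, A#)
  read a, top A: go to q0, push XA → (q0, ba, XA#)
  ε-move, top X: go to q1, push ε → (q1, ba, A#)
  read b, top A: go to q2, push ε → (q2, a, #)
  read a, top #: go to q5, push XX# → (q5, ε, XX#)
All input consumed in state q5 with stack XX#.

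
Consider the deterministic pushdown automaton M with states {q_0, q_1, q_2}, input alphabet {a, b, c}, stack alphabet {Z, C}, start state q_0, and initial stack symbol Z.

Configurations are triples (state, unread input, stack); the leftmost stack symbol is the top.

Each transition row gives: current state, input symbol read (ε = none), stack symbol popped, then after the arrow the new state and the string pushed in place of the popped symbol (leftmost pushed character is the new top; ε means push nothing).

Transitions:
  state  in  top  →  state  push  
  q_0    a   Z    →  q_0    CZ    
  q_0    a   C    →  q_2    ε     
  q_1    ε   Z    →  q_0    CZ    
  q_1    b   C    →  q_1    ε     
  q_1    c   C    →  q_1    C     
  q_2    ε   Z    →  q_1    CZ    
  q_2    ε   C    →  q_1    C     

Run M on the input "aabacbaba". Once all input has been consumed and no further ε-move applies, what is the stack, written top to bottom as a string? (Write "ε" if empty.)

(q_0, aabacbaba, Z)
  read a, top Z: go to q_0, push CZ → (q_0, abacbaba, CZ)
  read a, top C: go to q_2, push ε → (q_2, bacbaba, Z)
  ε-move, top Z: go to q_1, push CZ → (q_1, bacbaba, CZ)
  read b, top C: go to q_1, push ε → (q_1, acbaba, Z)
  ε-move, top Z: go to q_0, push CZ → (q_0, acbaba, CZ)
  read a, top C: go to q_2, push ε → (q_2, cbaba, Z)
  ε-move, top Z: go to q_1, push CZ → (q_1, cbaba, CZ)
  read c, top C: go to q_1, push C → (q_1, baba, CZ)
  read b, top C: go to q_1, push ε → (q_1, aba, Z)
  ε-move, top Z: go to q_0, push CZ → (q_0, aba, CZ)
  read a, top C: go to q_2, push ε → (q_2, ba, Z)
  ε-move, top Z: go to q_1, push CZ → (q_1, ba, CZ)
  read b, top C: go to q_1, push ε → (q_1, a, Z)
  ε-move, top Z: go to q_0, push CZ → (q_0, a, CZ)
  read a, top C: go to q_2, push ε → (q_2, ε, Z)
  ε-move, top Z: go to q_1, push CZ → (q_1, ε, CZ)
All input consumed in state q_1 with stack CZ.

CZ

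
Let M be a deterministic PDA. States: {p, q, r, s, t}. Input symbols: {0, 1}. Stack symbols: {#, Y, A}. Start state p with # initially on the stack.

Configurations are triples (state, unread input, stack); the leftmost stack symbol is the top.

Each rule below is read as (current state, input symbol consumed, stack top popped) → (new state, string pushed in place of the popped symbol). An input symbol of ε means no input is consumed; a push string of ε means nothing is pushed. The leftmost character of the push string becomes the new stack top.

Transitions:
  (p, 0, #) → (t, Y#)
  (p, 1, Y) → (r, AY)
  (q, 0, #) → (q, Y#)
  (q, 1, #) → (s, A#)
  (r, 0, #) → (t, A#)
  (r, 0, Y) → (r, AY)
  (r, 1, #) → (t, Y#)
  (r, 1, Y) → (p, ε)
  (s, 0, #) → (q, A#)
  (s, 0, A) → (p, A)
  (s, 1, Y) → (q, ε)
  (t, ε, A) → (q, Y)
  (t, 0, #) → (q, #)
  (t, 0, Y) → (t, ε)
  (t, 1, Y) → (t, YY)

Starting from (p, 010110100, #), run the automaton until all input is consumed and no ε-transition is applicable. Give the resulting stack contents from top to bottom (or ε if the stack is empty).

Y#

(p, 010110100, #) ⊢ (t, 10110100, Y#) ⊢ (t, 0110100, YY#) ⊢ (t, 110100, Y#) ⊢ (t, 10100, YY#) ⊢ (t, 0100, YYY#) ⊢ (t, 100, YY#) ⊢ (t, 00, YYY#) ⊢ (t, 0, YY#) ⊢ (t, ε, Y#)
All input consumed in state t with stack Y#.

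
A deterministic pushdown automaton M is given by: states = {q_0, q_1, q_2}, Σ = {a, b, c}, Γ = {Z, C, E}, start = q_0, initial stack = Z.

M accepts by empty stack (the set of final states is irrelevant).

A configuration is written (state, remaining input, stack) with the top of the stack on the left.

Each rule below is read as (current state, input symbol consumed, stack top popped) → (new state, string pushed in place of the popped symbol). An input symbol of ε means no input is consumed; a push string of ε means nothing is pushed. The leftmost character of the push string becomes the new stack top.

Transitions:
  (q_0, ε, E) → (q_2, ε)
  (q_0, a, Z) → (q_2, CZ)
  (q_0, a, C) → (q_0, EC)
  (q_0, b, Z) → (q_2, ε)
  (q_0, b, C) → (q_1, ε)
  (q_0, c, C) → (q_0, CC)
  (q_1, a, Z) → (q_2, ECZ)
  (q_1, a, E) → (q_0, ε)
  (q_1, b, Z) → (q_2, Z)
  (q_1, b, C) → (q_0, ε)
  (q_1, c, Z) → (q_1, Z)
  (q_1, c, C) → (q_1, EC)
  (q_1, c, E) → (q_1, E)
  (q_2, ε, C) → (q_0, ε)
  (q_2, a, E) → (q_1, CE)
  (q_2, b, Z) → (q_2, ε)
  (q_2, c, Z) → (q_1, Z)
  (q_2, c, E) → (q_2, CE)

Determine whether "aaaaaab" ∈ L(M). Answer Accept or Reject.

Accept

(q_0, aaaaaab, Z)
  read a, top Z: go to q_2, push CZ → (q_2, aaaaab, CZ)
  ε-move, top C: go to q_0, push ε → (q_0, aaaaab, Z)
  read a, top Z: go to q_2, push CZ → (q_2, aaaab, CZ)
  ε-move, top C: go to q_0, push ε → (q_0, aaaab, Z)
  read a, top Z: go to q_2, push CZ → (q_2, aaab, CZ)
  ε-move, top C: go to q_0, push ε → (q_0, aaab, Z)
  read a, top Z: go to q_2, push CZ → (q_2, aab, CZ)
  ε-move, top C: go to q_0, push ε → (q_0, aab, Z)
  read a, top Z: go to q_2, push CZ → (q_2, ab, CZ)
  ε-move, top C: go to q_0, push ε → (q_0, ab, Z)
  read a, top Z: go to q_2, push CZ → (q_2, b, CZ)
  ε-move, top C: go to q_0, push ε → (q_0, b, Z)
  read b, top Z: go to q_2, push ε → (q_2, ε, ε)
All input consumed and the stack is empty.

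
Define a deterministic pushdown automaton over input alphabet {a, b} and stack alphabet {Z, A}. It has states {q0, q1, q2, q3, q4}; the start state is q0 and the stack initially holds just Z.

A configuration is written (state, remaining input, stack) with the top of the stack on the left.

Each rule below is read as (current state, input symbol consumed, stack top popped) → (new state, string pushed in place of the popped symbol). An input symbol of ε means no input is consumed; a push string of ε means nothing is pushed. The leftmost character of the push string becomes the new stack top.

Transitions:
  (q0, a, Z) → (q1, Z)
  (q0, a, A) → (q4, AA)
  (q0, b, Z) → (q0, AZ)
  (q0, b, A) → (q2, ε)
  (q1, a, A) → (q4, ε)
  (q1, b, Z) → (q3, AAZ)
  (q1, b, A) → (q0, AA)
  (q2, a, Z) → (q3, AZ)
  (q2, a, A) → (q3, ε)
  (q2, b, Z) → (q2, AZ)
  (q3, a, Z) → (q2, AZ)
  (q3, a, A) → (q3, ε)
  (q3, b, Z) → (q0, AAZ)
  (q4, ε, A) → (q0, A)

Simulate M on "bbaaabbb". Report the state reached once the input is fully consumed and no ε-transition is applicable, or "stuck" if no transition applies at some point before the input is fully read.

(q0, bbaaabbb, Z)
  read b, top Z: go to q0, push AZ → (q0, baaabbb, AZ)
  read b, top A: go to q2, push ε → (q2, aaabbb, Z)
  read a, top Z: go to q3, push AZ → (q3, aabbb, AZ)
  read a, top A: go to q3, push ε → (q3, abbb, Z)
  read a, top Z: go to q2, push AZ → (q2, bbb, AZ)
No transition for (q2, b, top A); M blocks with input bbb remaining.

stuck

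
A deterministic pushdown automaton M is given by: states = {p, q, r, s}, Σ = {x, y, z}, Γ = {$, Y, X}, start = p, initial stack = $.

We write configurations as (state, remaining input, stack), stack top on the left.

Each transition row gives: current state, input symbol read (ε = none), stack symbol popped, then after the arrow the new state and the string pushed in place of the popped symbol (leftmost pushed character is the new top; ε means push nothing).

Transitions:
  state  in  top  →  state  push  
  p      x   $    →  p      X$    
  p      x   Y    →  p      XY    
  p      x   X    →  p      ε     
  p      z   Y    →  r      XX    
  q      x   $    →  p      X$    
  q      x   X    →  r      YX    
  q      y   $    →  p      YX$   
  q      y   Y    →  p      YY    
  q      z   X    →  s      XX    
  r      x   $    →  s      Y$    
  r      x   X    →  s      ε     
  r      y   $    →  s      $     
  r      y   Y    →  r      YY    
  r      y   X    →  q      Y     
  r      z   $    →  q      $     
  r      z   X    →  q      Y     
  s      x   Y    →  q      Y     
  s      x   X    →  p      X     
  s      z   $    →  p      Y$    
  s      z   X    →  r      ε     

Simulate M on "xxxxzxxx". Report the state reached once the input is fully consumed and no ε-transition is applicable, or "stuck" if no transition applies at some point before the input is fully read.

stuck

(p, xxxxzxxx, $)
  read x, top $: go to p, push X$ → (p, xxxzxxx, X$)
  read x, top X: go to p, push ε → (p, xxzxxx, $)
  read x, top $: go to p, push X$ → (p, xzxxx, X$)
  read x, top X: go to p, push ε → (p, zxxx, $)
No transition for (p, z, top $); M blocks with input zxxx remaining.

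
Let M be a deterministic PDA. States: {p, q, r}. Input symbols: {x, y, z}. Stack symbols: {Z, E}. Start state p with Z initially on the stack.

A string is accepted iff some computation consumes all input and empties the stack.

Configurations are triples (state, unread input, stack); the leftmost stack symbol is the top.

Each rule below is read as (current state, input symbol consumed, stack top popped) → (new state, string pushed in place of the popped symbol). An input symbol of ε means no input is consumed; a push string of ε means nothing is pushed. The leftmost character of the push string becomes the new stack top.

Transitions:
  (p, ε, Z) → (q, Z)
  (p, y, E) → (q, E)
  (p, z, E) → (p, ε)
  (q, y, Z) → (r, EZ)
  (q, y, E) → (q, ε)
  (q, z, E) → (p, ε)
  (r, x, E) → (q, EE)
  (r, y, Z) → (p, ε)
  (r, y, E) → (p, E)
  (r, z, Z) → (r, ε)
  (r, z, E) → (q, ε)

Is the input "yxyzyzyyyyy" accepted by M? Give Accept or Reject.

(p, yxyzyzyyyyy, Z) ⊢ (q, yxyzyzyyyyy, Z) ⊢ (r, xyzyzyyyyy, EZ) ⊢ (q, yzyzyyyyy, EEZ) ⊢ (q, zyzyyyyy, EZ) ⊢ (p, yzyyyyy, Z) ⊢ (q, yzyyyyy, Z) ⊢ (r, zyyyyy, EZ) ⊢ (q, yyyyy, Z) ⊢ (r, yyyy, EZ) ⊢ (p, yyy, EZ) ⊢ (q, yy, EZ) ⊢ (q, y, Z) ⊢ (r, ε, EZ)
All input consumed; stack is EZ, not empty, and no further ε-move applies.

Reject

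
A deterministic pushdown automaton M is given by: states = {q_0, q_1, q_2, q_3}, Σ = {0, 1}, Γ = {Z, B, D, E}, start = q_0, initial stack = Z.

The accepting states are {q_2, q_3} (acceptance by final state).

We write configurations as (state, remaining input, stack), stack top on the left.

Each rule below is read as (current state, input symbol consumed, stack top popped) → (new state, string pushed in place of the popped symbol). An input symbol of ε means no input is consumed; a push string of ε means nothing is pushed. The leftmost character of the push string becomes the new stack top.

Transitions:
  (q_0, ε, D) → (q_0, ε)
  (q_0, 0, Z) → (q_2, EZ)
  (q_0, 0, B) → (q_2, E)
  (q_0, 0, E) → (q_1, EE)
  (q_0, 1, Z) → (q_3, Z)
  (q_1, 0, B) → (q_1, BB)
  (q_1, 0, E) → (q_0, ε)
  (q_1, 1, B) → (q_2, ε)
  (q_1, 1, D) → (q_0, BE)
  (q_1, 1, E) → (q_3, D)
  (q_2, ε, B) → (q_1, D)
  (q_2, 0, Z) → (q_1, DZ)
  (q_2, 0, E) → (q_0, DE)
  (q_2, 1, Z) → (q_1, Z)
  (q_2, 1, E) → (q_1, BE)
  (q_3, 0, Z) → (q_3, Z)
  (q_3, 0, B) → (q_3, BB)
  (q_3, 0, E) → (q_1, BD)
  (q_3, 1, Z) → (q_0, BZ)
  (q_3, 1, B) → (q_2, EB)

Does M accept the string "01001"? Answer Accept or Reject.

(q_0, 01001, Z) ⊢ (q_2, 1001, EZ) ⊢ (q_1, 001, BEZ) ⊢ (q_1, 01, BBEZ) ⊢ (q_1, 1, BBBEZ) ⊢ (q_2, ε, BBEZ)
All input consumed; state q_2 ∈ F.

Accept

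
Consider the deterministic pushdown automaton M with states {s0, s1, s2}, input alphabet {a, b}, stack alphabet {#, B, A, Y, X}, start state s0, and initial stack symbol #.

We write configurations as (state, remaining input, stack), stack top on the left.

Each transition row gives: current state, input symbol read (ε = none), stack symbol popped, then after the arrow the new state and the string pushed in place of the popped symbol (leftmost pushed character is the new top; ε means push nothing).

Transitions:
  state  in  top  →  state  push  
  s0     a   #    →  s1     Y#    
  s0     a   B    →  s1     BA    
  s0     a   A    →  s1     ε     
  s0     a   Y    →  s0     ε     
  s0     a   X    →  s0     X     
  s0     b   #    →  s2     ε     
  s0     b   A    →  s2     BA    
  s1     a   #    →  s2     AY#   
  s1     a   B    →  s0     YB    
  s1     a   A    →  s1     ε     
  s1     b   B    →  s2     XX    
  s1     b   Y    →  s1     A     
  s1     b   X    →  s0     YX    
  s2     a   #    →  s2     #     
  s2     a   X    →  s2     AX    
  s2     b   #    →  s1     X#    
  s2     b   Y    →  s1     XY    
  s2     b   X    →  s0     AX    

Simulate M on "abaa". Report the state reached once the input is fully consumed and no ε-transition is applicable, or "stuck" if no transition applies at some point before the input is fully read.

(s0, abaa, #)
  read a, top #: go to s1, push Y# → (s1, baa, Y#)
  read b, top Y: go to s1, push A → (s1, aa, A#)
  read a, top A: go to s1, push ε → (s1, a, #)
  read a, top #: go to s2, push AY# → (s2, ε, AY#)
All input consumed; M is in state s2.

s2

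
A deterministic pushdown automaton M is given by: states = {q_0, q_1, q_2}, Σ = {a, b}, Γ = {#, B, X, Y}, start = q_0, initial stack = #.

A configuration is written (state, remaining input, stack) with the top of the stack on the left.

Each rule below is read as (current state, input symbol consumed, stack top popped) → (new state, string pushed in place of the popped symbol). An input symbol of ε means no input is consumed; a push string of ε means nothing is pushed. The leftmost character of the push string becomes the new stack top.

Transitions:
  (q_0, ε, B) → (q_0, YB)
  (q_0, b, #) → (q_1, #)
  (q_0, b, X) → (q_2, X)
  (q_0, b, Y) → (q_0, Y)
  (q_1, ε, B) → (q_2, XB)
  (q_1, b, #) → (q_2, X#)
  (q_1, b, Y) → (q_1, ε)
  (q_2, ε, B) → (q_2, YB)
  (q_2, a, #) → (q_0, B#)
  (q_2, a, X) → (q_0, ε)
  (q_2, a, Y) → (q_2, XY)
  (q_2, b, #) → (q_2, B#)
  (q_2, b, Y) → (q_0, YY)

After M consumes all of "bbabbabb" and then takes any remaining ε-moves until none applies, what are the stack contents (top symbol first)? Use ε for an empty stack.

X#

(q_0, bbabbabb, #)
  read b, top #: go to q_1, push # → (q_1, babbabb, #)
  read b, top #: go to q_2, push X# → (q_2, abbabb, X#)
  read a, top X: go to q_0, push ε → (q_0, bbabb, #)
  read b, top #: go to q_1, push # → (q_1, babb, #)
  read b, top #: go to q_2, push X# → (q_2, abb, X#)
  read a, top X: go to q_0, push ε → (q_0, bb, #)
  read b, top #: go to q_1, push # → (q_1, b, #)
  read b, top #: go to q_2, push X# → (q_2, ε, X#)
All input consumed in state q_2 with stack X#.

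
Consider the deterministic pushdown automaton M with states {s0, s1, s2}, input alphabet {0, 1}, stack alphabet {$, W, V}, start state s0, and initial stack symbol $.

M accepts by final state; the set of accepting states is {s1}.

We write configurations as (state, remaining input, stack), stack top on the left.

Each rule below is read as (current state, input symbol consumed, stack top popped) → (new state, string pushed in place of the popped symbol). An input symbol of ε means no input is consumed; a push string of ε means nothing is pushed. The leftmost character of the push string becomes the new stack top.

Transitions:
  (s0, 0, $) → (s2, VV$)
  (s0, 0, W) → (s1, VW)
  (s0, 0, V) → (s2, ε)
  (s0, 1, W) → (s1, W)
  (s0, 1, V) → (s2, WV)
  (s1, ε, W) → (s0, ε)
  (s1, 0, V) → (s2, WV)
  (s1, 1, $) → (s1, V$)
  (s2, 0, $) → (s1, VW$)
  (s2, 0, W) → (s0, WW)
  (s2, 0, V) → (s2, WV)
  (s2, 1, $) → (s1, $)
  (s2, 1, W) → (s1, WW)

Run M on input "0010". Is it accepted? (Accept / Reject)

(s0, 0010, $)
  read 0, top $: go to s2, push VV$ → (s2, 010, VV$)
  read 0, top V: go to s2, push WV → (s2, 10, WVV$)
  read 1, top W: go to s1, push WW → (s1, 0, WWVV$)
  ε-move, top W: go to s0, push ε → (s0, 0, WVV$)
  read 0, top W: go to s1, push VW → (s1, ε, VWVV$)
All input consumed; state s1 ∈ F.

Accept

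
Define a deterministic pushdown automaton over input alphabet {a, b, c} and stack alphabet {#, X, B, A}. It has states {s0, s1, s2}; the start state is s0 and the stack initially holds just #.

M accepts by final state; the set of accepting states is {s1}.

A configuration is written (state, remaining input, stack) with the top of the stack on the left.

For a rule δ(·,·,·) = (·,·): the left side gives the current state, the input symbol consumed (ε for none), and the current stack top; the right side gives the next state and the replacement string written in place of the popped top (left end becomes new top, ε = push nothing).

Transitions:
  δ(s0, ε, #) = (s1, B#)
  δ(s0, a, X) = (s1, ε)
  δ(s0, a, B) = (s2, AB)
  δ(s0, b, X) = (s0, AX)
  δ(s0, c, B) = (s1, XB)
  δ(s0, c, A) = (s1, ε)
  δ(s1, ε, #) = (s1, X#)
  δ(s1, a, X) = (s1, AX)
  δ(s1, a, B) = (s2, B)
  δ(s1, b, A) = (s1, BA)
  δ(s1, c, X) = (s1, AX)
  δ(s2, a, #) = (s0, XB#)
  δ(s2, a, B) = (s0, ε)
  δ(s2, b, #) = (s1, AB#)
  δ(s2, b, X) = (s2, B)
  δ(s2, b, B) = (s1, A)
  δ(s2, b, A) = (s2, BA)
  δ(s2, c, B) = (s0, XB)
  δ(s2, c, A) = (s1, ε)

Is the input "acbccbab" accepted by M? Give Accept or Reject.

Accept

(s0, acbccbab, #)
  ε-move, top #: go to s1, push B# → (s1, acbccbab, B#)
  read a, top B: go to s2, push B → (s2, cbccbab, B#)
  read c, top B: go to s0, push XB → (s0, bccbab, XB#)
  read b, top X: go to s0, push AX → (s0, ccbab, AXB#)
  read c, top A: go to s1, push ε → (s1, cbab, XB#)
  read c, top X: go to s1, push AX → (s1, bab, AXB#)
  read b, top A: go to s1, push BA → (s1, ab, BAXB#)
  read a, top B: go to s2, push B → (s2, b, BAXB#)
  read b, top B: go to s1, push A → (s1, ε, AAXB#)
All input consumed; state s1 ∈ F.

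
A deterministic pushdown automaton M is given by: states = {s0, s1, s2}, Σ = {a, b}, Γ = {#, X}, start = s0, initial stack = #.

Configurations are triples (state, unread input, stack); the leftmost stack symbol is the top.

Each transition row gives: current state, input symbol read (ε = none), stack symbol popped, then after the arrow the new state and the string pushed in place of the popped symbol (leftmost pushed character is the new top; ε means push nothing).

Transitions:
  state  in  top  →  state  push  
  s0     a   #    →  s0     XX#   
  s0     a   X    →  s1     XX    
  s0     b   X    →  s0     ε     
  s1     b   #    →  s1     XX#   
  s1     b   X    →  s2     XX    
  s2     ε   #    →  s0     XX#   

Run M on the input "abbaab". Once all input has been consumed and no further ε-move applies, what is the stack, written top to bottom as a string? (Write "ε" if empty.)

XXXX#

(s0, abbaab, #)
  read a, top #: go to s0, push XX# → (s0, bbaab, XX#)
  read b, top X: go to s0, push ε → (s0, baab, X#)
  read b, top X: go to s0, push ε → (s0, aab, #)
  read a, top #: go to s0, push XX# → (s0, ab, XX#)
  read a, top X: go to s1, push XX → (s1, b, XXX#)
  read b, top X: go to s2, push XX → (s2, ε, XXXX#)
All input consumed in state s2 with stack XXXX#.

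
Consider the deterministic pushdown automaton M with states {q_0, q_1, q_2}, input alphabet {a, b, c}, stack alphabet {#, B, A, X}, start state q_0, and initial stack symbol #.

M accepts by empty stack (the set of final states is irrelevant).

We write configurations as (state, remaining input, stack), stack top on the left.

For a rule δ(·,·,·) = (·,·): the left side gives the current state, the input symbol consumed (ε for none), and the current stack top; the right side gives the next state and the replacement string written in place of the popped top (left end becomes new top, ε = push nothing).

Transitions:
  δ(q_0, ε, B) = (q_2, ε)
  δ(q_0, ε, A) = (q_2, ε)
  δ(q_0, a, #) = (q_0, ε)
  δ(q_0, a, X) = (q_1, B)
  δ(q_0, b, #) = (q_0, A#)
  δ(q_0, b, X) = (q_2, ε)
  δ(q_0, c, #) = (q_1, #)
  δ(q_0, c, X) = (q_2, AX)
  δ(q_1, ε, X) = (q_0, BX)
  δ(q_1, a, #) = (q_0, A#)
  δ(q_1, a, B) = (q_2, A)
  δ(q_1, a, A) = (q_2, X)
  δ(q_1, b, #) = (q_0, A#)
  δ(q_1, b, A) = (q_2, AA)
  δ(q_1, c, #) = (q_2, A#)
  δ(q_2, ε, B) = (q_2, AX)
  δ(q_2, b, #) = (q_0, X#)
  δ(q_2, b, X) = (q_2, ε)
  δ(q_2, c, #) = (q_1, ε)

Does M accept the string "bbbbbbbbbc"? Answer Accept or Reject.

Accept

(q_0, bbbbbbbbbc, #) ⊢ (q_0, bbbbbbbbc, A#) ⊢ (q_2, bbbbbbbbc, #) ⊢ (q_0, bbbbbbbc, X#) ⊢ (q_2, bbbbbbc, #) ⊢ (q_0, bbbbbc, X#) ⊢ (q_2, bbbbc, #) ⊢ (q_0, bbbc, X#) ⊢ (q_2, bbc, #) ⊢ (q_0, bc, X#) ⊢ (q_2, c, #) ⊢ (q_1, ε, ε)
All input consumed and the stack is empty.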